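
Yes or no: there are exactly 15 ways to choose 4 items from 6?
Yes

Explanation: C(6,4) = 15.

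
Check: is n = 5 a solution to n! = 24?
5! = 5·4! = 5·24 = 120, which does not equal 24.
Final answer: No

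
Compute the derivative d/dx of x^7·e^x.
Product rule: d/dx[x^7]·e^x + x^7·d/dx[e^x] = 7x^{6}e^x + x^7e^x.

Answer: (7x^6 + x^7)e^x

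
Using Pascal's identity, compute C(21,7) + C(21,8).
319,770

Reasoning: C(21,7) + C(21,8) = C(22,8) = 319,770.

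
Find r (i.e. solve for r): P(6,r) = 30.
2

Working:
P(6,r) = 6·5·…·(6−r+1), a product of r factors. Multiplying down from 6: 6 = 6; 6·5 = 30 ✓ (2 factors). So r = 2.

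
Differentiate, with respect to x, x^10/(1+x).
(10x^9(1+x) - x^10)/(1+x)²

Solution: Quotient rule: [10x^{9}(1+x) - x^10]/(1+x)².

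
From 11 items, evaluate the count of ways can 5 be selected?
462

Explanation: C(11,5) = 11! / (5! × (11-5)!)
         = 11! / (5! × 6!)
         = 462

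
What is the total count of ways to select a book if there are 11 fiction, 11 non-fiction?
22

Solution: By the addition principle: 11 + 11 = 22.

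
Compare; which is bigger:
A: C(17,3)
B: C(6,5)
A=C(17,3)=680, B=C(6,5)=6.

Answer: A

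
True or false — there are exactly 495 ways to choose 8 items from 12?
True

Explanation: C(12,8) = 495.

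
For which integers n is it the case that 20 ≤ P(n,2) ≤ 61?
P(4,2)=12; P(5,2)=20; P(6,2)=30; P(7,2)=42; P(8,2)=56; P(9,2)=72. So valid n = 5, 6, 7, 8.

Answer: 5, 6, 7, 8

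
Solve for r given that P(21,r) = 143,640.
4
P(21,r) = 21·20·…·(21−r+1), a product of r factors. Multiplying down from 21: 21 = 21; 21·20 = 420; 21·20·19 = 7,980; 21·20·19·18 = 143,640 ✓ (4 factors). So r = 4.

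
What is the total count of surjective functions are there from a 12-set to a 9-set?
8,083,152,000

Onto functions = 9! × S(12,9)
First compute S(12,9) via recurrence:
Using the Stirling recurrence: S(n,k) = k·S(n-1,k) + S(n-1,k-1)
S(12,9) = 9·S(11,9) + S(11,8)
         = 9·1155 + 11880
         = 10395 + 11880
         = 22,275
Then: 362880 × 22275 = 8,083,152,000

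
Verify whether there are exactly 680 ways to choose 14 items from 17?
C(17,14) = 680.
Final answer: True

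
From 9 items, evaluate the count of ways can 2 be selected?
C(9,2) = 9! / (2! × (9-2)!)
         = 9! / (2! × 7!)
         = 36

Answer: 36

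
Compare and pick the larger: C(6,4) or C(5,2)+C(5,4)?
Equal

Working:
C(6,4)=15; C(5,2)+C(5,4)=10+5=15.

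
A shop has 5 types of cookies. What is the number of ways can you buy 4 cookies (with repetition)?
70

Reasoning: Stars and bars: C(4+5-1, 4) = C(8, 4) = 70.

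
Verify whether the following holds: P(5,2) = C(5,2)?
P(5,2) = 20 but C(5,2) = 10; they differ by a factor of 2! = 2, so the statement does not hold.
Final answer: False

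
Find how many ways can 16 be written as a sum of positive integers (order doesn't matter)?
231

Working:
Pentagonal recurrence p(n) = p(n−1) + p(n−2) − p(n−5) − p(n−7) + …: p(16) = p(15) + p(14) − p(11) − p(9) + p(4) + p(1) = 176 + 135 − 56 − 30 + 5 + 1 = 231.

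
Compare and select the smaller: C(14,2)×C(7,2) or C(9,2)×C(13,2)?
C(14,2)×C(7,2)=1,911, C(9,2)×C(13,2)=2,808.
Final answer: C(14,2)×C(7,2)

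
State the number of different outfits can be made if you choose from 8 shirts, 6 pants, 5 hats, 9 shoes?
2,160

Explanation: By the multiplication principle: 8 × 6 × 5 × 9 = 2,160.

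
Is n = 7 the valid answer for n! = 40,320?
No

Working:
7! = 7·6! = 7·720 = 5,040, which does not equal 40,320.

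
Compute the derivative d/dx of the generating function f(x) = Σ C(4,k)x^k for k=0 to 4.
Term-by-term differentiation gives Σ k·C(4,k)x^{k-1} for k=1 to 4.

Answer: Σ k·C(4,k)x^(k-1) for k=1 to 4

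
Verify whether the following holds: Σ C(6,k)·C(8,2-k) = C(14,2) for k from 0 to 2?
Vandermonde's identity gives C(14,2) = 91; RHS C(14,2) = 91.
Final answer: True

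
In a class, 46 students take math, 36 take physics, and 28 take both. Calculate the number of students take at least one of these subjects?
|A∪B| = |A|+|B|-|A∩B| = 46+36-28 = 54.

Answer: 54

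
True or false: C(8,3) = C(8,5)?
True
C(8,3) = C(8,8-3) by the symmetry property; both equal 56.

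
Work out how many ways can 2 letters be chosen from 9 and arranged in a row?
P(9,2) = 9!/(9-2)! = 72.
Final answer: 72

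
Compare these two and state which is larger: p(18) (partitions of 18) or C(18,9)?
Pentagonal recurrence p(n) = p(n−1) + p(n−2) − p(n−5) − p(n−7) + …: p(18) = p(17) + p(16) − p(13) − p(11) + p(6) + p(3) = 297 + 231 − 101 − 56 + 11 + 3 = 385; C(18,9) = 48,620.
Final answer: C(18,9)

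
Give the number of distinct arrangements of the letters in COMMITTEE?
Word has 9 letters (C=1, O=1, M=2, I=1, T=2, E=2). Arrangements: 9!/Π(k!) = 45,360.

Answer: 45,360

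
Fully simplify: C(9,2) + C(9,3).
By Pascal's identity: C(10,3) = 120.
Final answer: 120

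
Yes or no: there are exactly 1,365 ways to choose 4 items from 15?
Yes

Solution: C(15,4) = 1,365.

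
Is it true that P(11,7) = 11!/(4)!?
True

Solution: Permutation formula P(n,k) = n!/(n-k)!: 11!/4! = 39,916,800/24 = 1,663,200 = P(11,7). The statement holds.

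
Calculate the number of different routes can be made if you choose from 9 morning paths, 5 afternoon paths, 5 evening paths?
225

Working:
By the multiplication principle: 9 × 5 × 5 = 225.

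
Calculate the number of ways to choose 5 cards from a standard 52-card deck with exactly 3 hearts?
211,926

Solution: 13 hearts and 39 non-hearts: C(13,3) × C(39,2) = 286 × 741 = 211,926.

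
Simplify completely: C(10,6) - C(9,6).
C(10,6) - C(9,6) = C(9,5) = 126.
Final answer: 126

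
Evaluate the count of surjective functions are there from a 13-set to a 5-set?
901,020,120

Onto functions = 5! × S(13,5)
First compute S(13,5) via recurrence:
Using the Stirling recurrence: S(n,k) = k·S(n-1,k) + S(n-1,k-1)
S(13,5) = 5·S(12,5) + S(12,4)
         = 5·1379400 + 611501
         = 6897000 + 611501
         = 7,508,501
Then: 120 × 7508501 = 901,020,120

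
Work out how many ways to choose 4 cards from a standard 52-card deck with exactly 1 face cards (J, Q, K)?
118,560

Reasoning: 12 face cards and 40 non-face cards: C(12,1) × C(40,3) = 12 × 9,880 = 118,560.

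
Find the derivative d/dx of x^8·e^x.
Product rule: d/dx[x^8]·e^x + x^8·d/dx[e^x] = 8x^{7}e^x + x^8e^x.
Final answer: (8x^7 + x^8)e^x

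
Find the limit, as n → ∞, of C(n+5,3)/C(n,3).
1

Explanation: Both numerator and denominator grow as n^3/3! for large n, so the ratio → 1.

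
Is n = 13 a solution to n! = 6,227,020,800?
Yes

Solution: 13! = 13·12! = 13·479,001,600 = 6,227,020,800, which equals 6,227,020,800.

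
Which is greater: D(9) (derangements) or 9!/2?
9!/2

Solution: D(9) = (9-1)·[D(8) + D(7)] = 8·[14,833 + 1,854] = 133,496; 9!/2 = 362,880/2 = 181,440.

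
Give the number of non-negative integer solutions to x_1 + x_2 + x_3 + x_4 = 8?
165

Reasoning: C(8+4-1, 4-1) = 165.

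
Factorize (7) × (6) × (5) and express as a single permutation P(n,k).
P(7,3) = 7!/(4)!

Working:
Product of 3 consecutive descending integers starting at 7: P(7,3) = 7!/4! = 210.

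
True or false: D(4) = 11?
False

Derangements of 4 elements: D(4) = (4-1)·[D(3) + D(2)] = 3·[2 + 1] = 9.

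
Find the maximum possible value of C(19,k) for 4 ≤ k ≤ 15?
92,378

Working:
C(19,k) is maximised at the centre of the row: C(19,9) = 92,378.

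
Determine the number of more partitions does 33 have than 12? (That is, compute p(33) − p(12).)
10,066

Explanation: Pentagonal recurrence p(n) = p(n−1) + p(n−2) − p(n−5) − p(n−7) + …: p(33) = p(32) + p(31) − p(28) − p(26) + p(21) + p(18) − p(11) − p(7) = 8,349 + 6,842 − 3,718 − 2,436 + 792 + 385 − 56 − 15 = 10,143.
p(12) = p(11) + p(10) − p(7) − p(5) + p(0) = 56 + 42 − 15 − 7 + 1 = 77.
Difference = 10,143 − 77 = 10,066.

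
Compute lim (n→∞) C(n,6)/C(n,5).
∞

Working:
C(n,6)/C(n,5) = (n-5)/6 → ∞ as n → ∞.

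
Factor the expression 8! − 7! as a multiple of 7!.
7 × 7! = 35,280

Reasoning: 8! − 7! = 8·7! − 7! = (8 − 1)·7! = 7 × 7! = 35,280.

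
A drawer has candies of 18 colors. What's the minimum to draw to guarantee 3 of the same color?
37

Reasoning: Worst case: 2 of each = 36. One more: 37.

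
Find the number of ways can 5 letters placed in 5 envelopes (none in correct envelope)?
44

Explanation: Using D(n) = (n-1)[D(n-1) + D(n-2)]:
D(5) = (5-1) × [D(4) + D(3)]
      = 4 × [9 + 2]
      = 4 × 11
      = 44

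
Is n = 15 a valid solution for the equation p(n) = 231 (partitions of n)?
Pentagonal recurrence p(n) = p(n−1) + p(n−2) − p(n−5) − p(n−7) + …: p(15) = p(14) + p(13) − p(10) − p(8) + p(3) + p(0) = 135 + 101 − 42 − 22 + 3 + 1 = 176, which does not equal 231.

Answer: No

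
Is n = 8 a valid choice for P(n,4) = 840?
No

Explanation: P(8,4) = 8·7·6·5 = 1,680, which does not equal 840.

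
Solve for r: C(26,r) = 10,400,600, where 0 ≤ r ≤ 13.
C(26,r) is increasing for 0 ≤ r ≤ 13. Stepping up (C(26,r+1) = C(26,r)·(26−r)/(r+1)): C(26,1) = 26, C(26,2) = 325, C(26,3) = 2,600, C(26,4) = 14,950, C(26,5) = 65,780, C(26,6) = 230,230, C(26,7) = 657,800, C(26,8) = 1,562,275, C(26,9) = 3,124,550, C(26,10) = 5,311,735, C(26,11) = 7,726,160, C(26,12) = 9,657,700, C(26,13) = 10,400,600 ✓. So r = 13.
Final answer: 13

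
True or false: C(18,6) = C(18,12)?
True

C(18,6) = C(18,18-6) by the symmetry property; both equal 18,564.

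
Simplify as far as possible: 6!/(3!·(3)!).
20
This is C(6,3) = 20.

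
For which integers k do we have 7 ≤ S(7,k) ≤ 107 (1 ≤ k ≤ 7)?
S(7,1)=1; S(7,2)=63; S(7,3)=301; S(7,4)=350; S(7,5)=140; S(7,6)=21; S(7,7)=1. So valid k = 2, 6.
Final answer: 2, 6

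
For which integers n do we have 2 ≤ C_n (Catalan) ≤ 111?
2, 3, 4, 5

Solution: C_1=1; C_2=2; C_3=5; C_4=14; C_5=42; C_6=132. So valid n = 2, 3, 4, 5.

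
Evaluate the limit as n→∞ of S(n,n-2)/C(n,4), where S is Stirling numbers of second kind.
3

Explanation: The leading term of S(n,n-2) as a polynomial in n is (3)!!·C(n,4), so the ratio → (3)!! = 3.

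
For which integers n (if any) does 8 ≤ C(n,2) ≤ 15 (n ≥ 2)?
C(4,2)=6; C(5,2)=10; C(6,2)=15; C(7,2)=21. So valid n = 5, 6.

Answer: 5, 6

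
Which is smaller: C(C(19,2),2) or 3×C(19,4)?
3×C(19,4)
C(C(19,2),2)=14,535, 3×C(19,4)=11,628.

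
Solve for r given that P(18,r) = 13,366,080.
6

Working:
P(18,r) = 18·17·…·(18−r+1), a product of r factors. Multiplying down from 18: 18 = 18; 18·17 = 306; 18·17·16 = 4,896; 18·17·16·15 = 73,440; 18·17·16·15·14 = 1,028,160; 18·17·16·15·14·13 = 13,366,080 ✓ (6 factors). So r = 6.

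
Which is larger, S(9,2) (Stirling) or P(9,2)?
S(9,2)
S(9,2) = 2·S(8,2) + S(8,1) = 2·127 + 1 = 255; P(9,2) = 72.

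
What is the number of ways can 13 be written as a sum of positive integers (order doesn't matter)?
101

Solution: Pentagonal recurrence p(n) = p(n−1) + p(n−2) − p(n−5) − p(n−7) + …: p(13) = p(12) + p(11) − p(8) − p(6) + p(1) = 77 + 56 − 22 − 11 + 1 = 101.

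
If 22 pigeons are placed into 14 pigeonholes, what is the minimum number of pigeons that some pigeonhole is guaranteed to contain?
2

Explanation: Pigeonhole: ⌈22/14⌉ = 2.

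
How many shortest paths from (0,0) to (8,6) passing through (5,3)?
1,120

Solution: To (5,3): C(8,5)=56. From there: C(6,3)=20. Total: 1,120.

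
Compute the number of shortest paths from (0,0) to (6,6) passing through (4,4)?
420

Explanation: To (4,4): C(8,4)=70. From there: C(4,2)=6. Total: 420.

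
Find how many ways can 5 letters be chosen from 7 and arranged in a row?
P(7,5) = 7!/(7-5)! = 2,520.

Answer: 2,520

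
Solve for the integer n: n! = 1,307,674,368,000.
15

Explanation: n! is strictly increasing. 13! = 6,227,020,800, 14! = 87,178,291,200, 15! = 1,307,674,368,000 ✓. So n = 15.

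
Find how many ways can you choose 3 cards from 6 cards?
20

Working:
C(6,3) = 6! / (3! × (6-3)!)
         = 6! / (3! × 3!)
         = 20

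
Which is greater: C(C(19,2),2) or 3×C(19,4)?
C(C(19,2),2)

Explanation: C(C(19,2),2)=14,535, 3×C(19,4)=11,628.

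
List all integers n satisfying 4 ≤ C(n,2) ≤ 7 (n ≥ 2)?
4

Solution: C(3,2)=3; C(4,2)=6; C(5,2)=10. So valid n = 4.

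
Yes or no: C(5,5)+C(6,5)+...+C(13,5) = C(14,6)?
Hockey stick identity gives Σ = C(14,6) = 3,003; RHS C(14,6) = 3,003.
Final answer: Yes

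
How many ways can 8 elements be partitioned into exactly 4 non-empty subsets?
1,701
This equals S(8,4), the Stirling number of the 2nd kind.
Using the Stirling recurrence: S(n,k) = k·S(n-1,k) + S(n-1,k-1)
S(8,4) = 4·S(7,4) + S(7,3)
         = 4·350 + 301
         = 1400 + 301
         = 1,701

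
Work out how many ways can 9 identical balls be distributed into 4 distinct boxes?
220

Reasoning: C(9+4-1, 4-1) = C(12, 3) = 220.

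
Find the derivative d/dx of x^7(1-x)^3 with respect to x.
7x^6(1-x)^3 - 3x^7(1-x)^2

Explanation: Product rule: 7x^{6}(1-x)^{3} + x^7·(-3)(1-x)^{2}.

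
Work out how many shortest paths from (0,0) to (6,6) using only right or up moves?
924

Explanation: Choose 6 rights from 12 moves: C(12,6) = 924.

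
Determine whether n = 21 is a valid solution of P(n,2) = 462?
No

Working:
P(21,2) = 21·20 = 420, which does not equal 462.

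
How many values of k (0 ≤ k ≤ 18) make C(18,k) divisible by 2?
Checking C(18,k) mod 2 for k = 0..18: divisible at k = 1, 3, 4, 5, 6, 7, 8, 9, 10, 11, 12, 13, 14, 15, 17. That's 15 values.

Answer: 15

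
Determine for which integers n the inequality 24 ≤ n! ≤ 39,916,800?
4, 5, 6, 7, 8, 9, 10, 11
n! is strictly increasing; 4! = 24 and 11! = 39,916,800, so valid n = 4, 5, 6, 7, 8, 9, 10, 11.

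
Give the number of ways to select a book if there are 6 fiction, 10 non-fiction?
By the addition principle: 6 + 10 = 16.

Answer: 16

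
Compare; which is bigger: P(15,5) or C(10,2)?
P(15,5)

Working:
P(15,5)=360,360, C(10,2)=45.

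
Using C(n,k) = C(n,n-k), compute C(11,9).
55

Reasoning: C(11,9) = C(11,2) = 55.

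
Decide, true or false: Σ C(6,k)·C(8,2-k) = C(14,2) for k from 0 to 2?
True
Vandermonde's identity gives C(14,2) = 91; RHS C(14,2) = 91.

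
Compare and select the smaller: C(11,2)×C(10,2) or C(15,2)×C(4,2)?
C(15,2)×C(4,2)

Solution: C(11,2)×C(10,2)=2,475, C(15,2)×C(4,2)=630.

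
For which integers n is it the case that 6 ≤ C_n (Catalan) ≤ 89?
4, 5

Reasoning: C_3=5; C_4=14; C_5=42; C_6=132. So valid n = 4, 5.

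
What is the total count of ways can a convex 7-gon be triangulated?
42

Explanation: Using the Catalan number formula: C_n = C(2n, n) / (n+1)
C_5 = C(10, 5) / (5+1)
     = 252 / 6
     = 42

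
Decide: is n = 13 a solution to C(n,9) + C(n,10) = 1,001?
Yes

Solution: C(13,9) + C(13,10) = 715 + 286 = 1,001, which equals 1,001.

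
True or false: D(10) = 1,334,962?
False

Solution: Derangements of 10 elements: D(10) = (10-1)·[D(9) + D(8)] = 9·[133,496 + 14,833] = 1,334,961.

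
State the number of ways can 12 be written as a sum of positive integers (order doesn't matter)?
Pentagonal recurrence p(n) = p(n−1) + p(n−2) − p(n−5) − p(n−7) + …: p(12) = p(11) + p(10) − p(7) − p(5) + p(0) = 56 + 42 − 15 − 7 + 1 = 77.
Final answer: 77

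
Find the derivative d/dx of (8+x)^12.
Using the power rule: d/dx (8+x)^12 = 12(8+x)^{11}.

Answer: 12(8+x)^11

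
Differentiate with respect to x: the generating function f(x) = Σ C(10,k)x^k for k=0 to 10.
Σ k·C(10,k)x^(k-1) for k=1 to 10

Working:
Term-by-term differentiation gives Σ k·C(10,k)x^{k-1} for k=1 to 10.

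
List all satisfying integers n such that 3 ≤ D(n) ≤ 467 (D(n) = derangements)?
4, 5, 6
Using D(n) = (n−1)[D(n−1) + D(n−2)] with D(1)=0, D(2)=1: D(3)=2; D(4)=9; D(5)=44; D(6)=265; D(7)=1,854. So valid n = 4, 5, 6.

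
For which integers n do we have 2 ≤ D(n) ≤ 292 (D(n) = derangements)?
3, 4, 5, 6

Reasoning: Using D(n) = (n−1)[D(n−1) + D(n−2)] with D(1)=0, D(2)=1: D(2)=1; D(3)=2; D(4)=9; D(5)=44; D(6)=265; D(7)=1,854. So valid n = 3, 4, 5, 6.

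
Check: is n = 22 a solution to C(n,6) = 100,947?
C(22,6) = 22·21·20·19·18·17/6! = 53,721,360/720 = 74,613, which does not equal 100,947.
Final answer: No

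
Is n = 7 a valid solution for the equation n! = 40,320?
No

Solution: 7! = 7·6! = 7·720 = 5,040, which does not equal 40,320.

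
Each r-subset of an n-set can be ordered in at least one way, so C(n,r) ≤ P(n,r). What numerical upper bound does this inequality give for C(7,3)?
210

P(7,3) = 7·6·5 = 210, so C(7,3) ≤ 210. (The bound is loose by a factor of 3! = 6: C(7,3) = 210/6 = 35.)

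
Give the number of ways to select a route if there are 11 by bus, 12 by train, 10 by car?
33

Working:
By the addition principle: 11 + 12 + 10 = 33.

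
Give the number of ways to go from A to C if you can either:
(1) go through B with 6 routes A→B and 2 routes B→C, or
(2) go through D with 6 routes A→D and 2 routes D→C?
24

Working:
Route via B: 6×2=12. Route via D: 6×2=12. Total: 24.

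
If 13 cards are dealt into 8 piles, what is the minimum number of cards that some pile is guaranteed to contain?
2

Pigeonhole: ⌈13/8⌉ = 2.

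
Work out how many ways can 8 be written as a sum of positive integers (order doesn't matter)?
Pentagonal recurrence p(n) = p(n−1) + p(n−2) − p(n−5) − p(n−7) + …: p(8) = p(7) + p(6) − p(3) − p(1) = 15 + 11 − 3 − 1 = 22.
Final answer: 22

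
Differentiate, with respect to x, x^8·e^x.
(8x^7 + x^8)e^x

Solution: Product rule: d/dx[x^8]·e^x + x^8·d/dx[e^x] = 8x^{7}e^x + x^8e^x.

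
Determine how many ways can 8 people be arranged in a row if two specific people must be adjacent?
10,080

Working:
Treat pair as unit: (8-1)! arrangements × 2 internal orders = 10,080.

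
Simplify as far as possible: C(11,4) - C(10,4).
C(11,4) - C(10,4) = C(10,3) = 120.
Final answer: 120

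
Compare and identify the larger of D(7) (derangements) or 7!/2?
7!/2

Solution: D(7) = (7-1)·[D(6) + D(5)] = 6·[265 + 44] = 1,854; 7!/2 = 5,040/2 = 2,520.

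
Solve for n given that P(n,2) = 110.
11

Working:
P(n,2) = n(n−1) is increasing in n; n(n−1) ≈ (n−0.5)^2 = 110 gives n ≈ 11.0. Check: P(9,2) = 72, P(10,2) = 90, P(11,2) = 110 ✓. So n = 11.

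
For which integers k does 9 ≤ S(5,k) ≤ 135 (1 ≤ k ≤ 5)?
2, 3, 4
S(5,1)=1; S(5,2)=15; S(5,3)=25; S(5,4)=10; S(5,5)=1. So valid k = 2, 3, 4.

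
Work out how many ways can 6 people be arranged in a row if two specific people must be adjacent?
240
Treat pair as unit: (6-1)! arrangements × 2 internal orders = 240.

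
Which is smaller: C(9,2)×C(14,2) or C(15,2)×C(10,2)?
C(9,2)×C(14,2)

C(9,2)×C(14,2)=3,276, C(15,2)×C(10,2)=4,725.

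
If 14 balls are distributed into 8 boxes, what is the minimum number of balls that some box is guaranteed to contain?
2

Solution: Pigeonhole: ⌈14/8⌉ = 2.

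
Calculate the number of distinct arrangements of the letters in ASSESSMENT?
75,600

Explanation: Word has 10 letters (A=1, S=4, E=2, M=1, N=1, T=1). Arrangements: 10!/Π(k!) = 75,600.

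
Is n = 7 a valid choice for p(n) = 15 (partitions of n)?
Yes

Explanation: Pentagonal recurrence p(n) = p(n−1) + p(n−2) − p(n−5) − p(n−7) + …: p(7) = p(6) + p(5) − p(2) − p(0) = 11 + 7 − 2 − 1 = 15, which equals 15.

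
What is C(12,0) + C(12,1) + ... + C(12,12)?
4,096

Sum of binomial coefficients = 2^12 = 4,096.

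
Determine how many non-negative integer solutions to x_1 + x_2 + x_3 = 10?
66

Explanation: C(10+3-1, 3-1) = 66.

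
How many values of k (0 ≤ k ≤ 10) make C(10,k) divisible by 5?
Checking C(10,k) mod 5 for k = 0..10: divisible at k = 1, 2, 3, 4, 6, 7, 8, 9. That's 8 values.

Answer: 8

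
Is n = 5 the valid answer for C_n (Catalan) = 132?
No

C_5 = C(10,5)/(5+1) = 252/6 = 42, which does not equal 132.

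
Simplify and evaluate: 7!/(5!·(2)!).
21

This is C(7,5) = 21.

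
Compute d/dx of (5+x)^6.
Using the power rule: d/dx (5+x)^6 = 6(5+x)^{5}.

Answer: 6(5+x)^5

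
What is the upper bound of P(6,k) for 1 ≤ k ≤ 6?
P(6,k) increases in k, so maximum at k = 6: 6! = 720.
Final answer: 720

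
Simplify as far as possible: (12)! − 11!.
439,084,800

Explanation: (12)! − 11! = (12)·11! − 11! = (12−1)·11! = 11·11! = 439,084,800.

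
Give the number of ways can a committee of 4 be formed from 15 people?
C(15,4) = 15! / (4! × (15-4)!)
         = 15! / (4! × 11!)
         = 1,365
Final answer: 1,365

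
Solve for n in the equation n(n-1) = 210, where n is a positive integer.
15

Reasoning: n² − n − 210 = 0, so n = (1 ± √(1 + 4·210))/2 = (1 ± √841)/2 = (1 ± 29)/2, i.e. n = 15 or n = -14. Taking the positive root, n = 15 (check: 15×14 = 210).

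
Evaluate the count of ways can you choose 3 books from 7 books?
35

Explanation: C(7,3) = 7! / (3! × (7-3)!)
         = 7! / (3! × 4!)
         = 35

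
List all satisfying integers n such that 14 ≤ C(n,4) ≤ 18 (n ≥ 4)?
C(5,4)=5; C(6,4)=15; C(7,4)=35. So valid n = 6.
Final answer: 6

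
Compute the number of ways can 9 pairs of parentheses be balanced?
4,862
Using the Catalan number formula: C_n = C(2n, n) / (n+1)
C_9 = C(18, 9) / (9+1)
     = 48620 / 10
     = 4,862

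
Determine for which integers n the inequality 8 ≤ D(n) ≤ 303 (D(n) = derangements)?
Using D(n) = (n−1)[D(n−1) + D(n−2)] with D(1)=0, D(2)=1: D(3)=2; D(4)=9; D(5)=44; D(6)=265; D(7)=1,854. So valid n = 4, 5, 6.

Answer: 4, 5, 6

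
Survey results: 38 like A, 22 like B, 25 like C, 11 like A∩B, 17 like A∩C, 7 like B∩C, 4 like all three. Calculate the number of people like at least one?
54
|A∪B∪C| = 38+22+25-11-17-7+4 = 54.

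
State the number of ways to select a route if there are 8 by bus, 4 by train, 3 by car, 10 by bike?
25

Explanation: By the addition principle: 8 + 4 + 3 + 10 = 25.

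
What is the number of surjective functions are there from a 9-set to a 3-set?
18,150

Onto functions = 3! × S(9,3)
First compute S(9,3) via recurrence:
Using the Stirling recurrence: S(n,k) = k·S(n-1,k) + S(n-1,k-1)
S(9,3) = 3·S(8,3) + S(8,2)
         = 3·966 + 127
         = 2898 + 127
         = 3,025
Then: 6 × 3025 = 18,150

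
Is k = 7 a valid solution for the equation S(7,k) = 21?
No

Explanation: S(7,7) = 7·S(6,7) + S(6,6) = 7·0 + 1 = 1, which does not equal 21.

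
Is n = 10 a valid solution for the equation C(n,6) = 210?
C(10,6) = 10·9·8·7·6·5/6! = 151,200/720 = 210, which equals 210.

Answer: Yes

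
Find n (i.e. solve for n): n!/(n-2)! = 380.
20

Reasoning: n!/(n-2)! = n×(n-1), a product of 2 consecutive integers ≈ (n−0.5)^2. 380^(1/2) + 0.5 ≈ 20.0; check n = 20: 20×19 = 380 ✓. So n = 20.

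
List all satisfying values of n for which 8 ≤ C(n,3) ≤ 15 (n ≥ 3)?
C(4,3)=4; C(5,3)=10; C(6,3)=20. So valid n = 5.

Answer: 5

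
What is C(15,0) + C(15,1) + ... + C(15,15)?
32,768
Sum of binomial coefficients = 2^15 = 32,768.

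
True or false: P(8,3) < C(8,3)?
False

Solution: P(8,3) = 336 and C(8,3) = 56; P(n,r) = r! × C(n,r) so P > C whenever r ≥ 2.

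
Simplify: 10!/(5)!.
30,240

Solution: This equals 10×9×...×6 = 30,240.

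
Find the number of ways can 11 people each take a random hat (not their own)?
14,684,570

Explanation: Using D(n) = (n-1)[D(n-1) + D(n-2)]:
D(11) = (11-1) × [D(10) + D(9)]
      = 10 × [1334961 + 133496]
      = 10 × 1468457
      = 14,684,570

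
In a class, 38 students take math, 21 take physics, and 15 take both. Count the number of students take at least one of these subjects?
44
|A∪B| = |A|+|B|-|A∩B| = 38+21-15 = 44.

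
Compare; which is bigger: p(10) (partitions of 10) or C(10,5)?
Pentagonal recurrence p(n) = p(n−1) + p(n−2) − p(n−5) − p(n−7) + …: p(10) = p(9) + p(8) − p(5) − p(3) = 30 + 22 − 7 − 3 = 42; C(10,5) = 252.

Answer: C(10,5)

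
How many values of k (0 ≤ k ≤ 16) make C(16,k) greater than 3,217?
Row 16 is unimodal and symmetric about k=16/2. C(16,4)=1,820 ≤ 3,217; C(16,5)=4,368 > 3,217; by symmetry C(16,k) > 3,217 for k = 5..11. That's 11 - 5 + 1 = 7 values.

Answer: 7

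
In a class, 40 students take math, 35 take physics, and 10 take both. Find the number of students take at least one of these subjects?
65
|A∪B| = |A|+|B|-|A∩B| = 40+35-10 = 65.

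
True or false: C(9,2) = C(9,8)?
False
C(9,2) = 36 but C(9,8) = 9; symmetry gives C(9,2) = C(9,7), not C(9,8).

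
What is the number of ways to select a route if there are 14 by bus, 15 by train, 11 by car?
40

By the addition principle: 14 + 15 + 11 = 40.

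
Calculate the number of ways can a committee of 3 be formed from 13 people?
286

Explanation: C(13,3) = 13! / (3! × (13-3)!)
         = 13! / (3! × 10!)
         = 286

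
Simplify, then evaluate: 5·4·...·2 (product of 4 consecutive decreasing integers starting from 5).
120

This is P(5,4) = 5!/(1)! = 120.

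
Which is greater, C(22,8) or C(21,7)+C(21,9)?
C(21,7)+C(21,9)
C(22,8)=319,770; C(21,7)+C(21,9)=116,280+293,930=410,210.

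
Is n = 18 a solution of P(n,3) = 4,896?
Yes

Solution: P(18,3) = 18·17·16 = 4,896, which equals 4,896.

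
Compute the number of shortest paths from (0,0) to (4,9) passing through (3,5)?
To (3,5): C(8,3)=56. From there: C(5,1)=5. Total: 280.

Answer: 280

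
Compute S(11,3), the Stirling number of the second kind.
28,501

Working:
Using the Stirling recurrence: S(n,k) = k·S(n-1,k) + S(n-1,k-1)
S(11,3) = 3·S(10,3) + S(10,2)
         = 3·9330 + 511
         = 27990 + 511
         = 28,501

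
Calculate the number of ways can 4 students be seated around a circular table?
6
Circular arrangements: (4-1)! = 6.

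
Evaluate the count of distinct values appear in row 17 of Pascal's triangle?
9

Working:
Row 17 has entries C(17,0)..C(17,17); by symmetry C(17,k)=C(17,17-k), giving 9 distinct values.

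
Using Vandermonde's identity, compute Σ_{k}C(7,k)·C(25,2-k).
496
= C(7+25,2) = C(32,2) = 496.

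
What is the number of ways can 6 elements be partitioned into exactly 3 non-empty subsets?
This equals S(6,3), the Stirling number of the 2nd kind.
Using the Stirling recurrence: S(n,k) = k·S(n-1,k) + S(n-1,k-1)
S(6,3) = 3·S(5,3) + S(5,2)
         = 3·25 + 15
         = 75 + 15
         = 90
Final answer: 90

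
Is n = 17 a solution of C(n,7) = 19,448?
Yes

Reasoning: C(17,7) = 17·16·15·14·13·12·11/7! = 98,017,920/5,040 = 19,448, which equals 19,448.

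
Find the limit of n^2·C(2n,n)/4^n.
∞

Reasoning: C(2n,n) ~ 4^n/√(πn), so n^2·C(2n,n)/4^n ~ n^(2 − 1/2)/√π → ∞.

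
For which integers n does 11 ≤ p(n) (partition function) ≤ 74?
6, 7, 8, 9, 10, 11

Tabulating p(n) via p(n) = p(n−1) + p(n−2) − p(n−5) − p(n−7) + …: p(5)=7; p(6)=11; p(7)=15; p(8)=22; p(9)=30; p(10)=42; p(11)=56; p(12)=77. So valid n = 6, 7, 8, 9, 10, 11.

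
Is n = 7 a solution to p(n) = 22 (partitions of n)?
No

Working:
Pentagonal recurrence p(n) = p(n−1) + p(n−2) − p(n−5) − p(n−7) + …: p(7) = p(6) + p(5) − p(2) − p(0) = 11 + 7 − 2 − 1 = 15, which does not equal 22.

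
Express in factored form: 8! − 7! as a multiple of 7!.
7 × 7! = 35,280

Solution: 8! − 7! = 8·7! − 7! = (8 − 1)·7! = 7 × 7! = 35,280.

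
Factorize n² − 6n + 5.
(n − 1)(n − 5)

Explanation: Seek roots whose sum is 6 and product is 5: (1, 5). So n² − 6n + 5 = (n − 1)(n − 5).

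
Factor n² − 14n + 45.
(n − 5)(n − 9)

Working:
Seek roots whose sum is 14 and product is 45: (5, 9). So n² − 14n + 45 = (n − 5)(n − 9).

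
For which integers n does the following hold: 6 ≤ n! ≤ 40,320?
3, 4, 5, 6, 7, 8

Solution: n! is strictly increasing; 3! = 6 and 8! = 40,320, so valid n = 3, 4, 5, 6, 7, 8.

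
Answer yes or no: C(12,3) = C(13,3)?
No

Solution: LHS = C(12,3) = 220; RHS = C(13,3) = 286. 220 ≠ 286, so the statement does not hold.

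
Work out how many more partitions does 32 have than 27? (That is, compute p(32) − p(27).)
5,339

Reasoning: Pentagonal recurrence p(n) = p(n−1) + p(n−2) − p(n−5) − p(n−7) + …: p(32) = p(31) + p(30) − p(27) − p(25) + p(20) + p(17) − p(10) − p(6) = 6,842 + 5,604 − 3,010 − 1,958 + 627 + 297 − 42 − 11 = 8,349.
p(27) = p(26) + p(25) − p(22) − p(20) + p(15) + p(12) − p(5) − p(1) = 2,436 + 1,958 − 1,002 − 627 + 176 + 77 − 7 − 1 = 3,010.
Difference = 8,349 − 3,010 = 5,339.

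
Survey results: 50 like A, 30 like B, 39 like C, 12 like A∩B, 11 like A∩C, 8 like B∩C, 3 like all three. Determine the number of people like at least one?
|A∪B∪C| = 50+30+39-12-11-8+3 = 91.

Answer: 91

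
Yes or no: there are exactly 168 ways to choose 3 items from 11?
No

Working:
C(11,3) = 165 ≠ 168.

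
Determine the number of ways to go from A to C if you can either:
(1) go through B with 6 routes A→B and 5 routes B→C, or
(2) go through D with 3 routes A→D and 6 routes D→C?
48
Route via B: 6×5=30. Route via D: 3×6=18. Total: 48.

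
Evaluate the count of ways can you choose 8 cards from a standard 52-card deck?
752,538,150
C(52,8) = 752,538,150.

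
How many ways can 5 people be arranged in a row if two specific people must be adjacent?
48

Solution: Treat pair as unit: (5-1)! arrangements × 2 internal orders = 48.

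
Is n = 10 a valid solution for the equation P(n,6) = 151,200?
P(10,6) = 10·9·8·7·6·5 = 151,200, which equals 151,200.

Answer: Yes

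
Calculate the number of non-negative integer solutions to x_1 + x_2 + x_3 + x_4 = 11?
364

Solution: C(11+4-1, 4-1) = 364.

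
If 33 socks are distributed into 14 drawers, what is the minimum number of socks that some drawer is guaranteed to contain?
3

Solution: Pigeonhole: ⌈33/14⌉ = 3.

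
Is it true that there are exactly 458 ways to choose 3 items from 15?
C(15,3) = 455 ≠ 458.
Final answer: False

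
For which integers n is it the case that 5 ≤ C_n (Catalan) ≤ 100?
3, 4, 5

Working:
C_2=2; C_3=5; C_4=14; C_5=42; C_6=132. So valid n = 3, 4, 5.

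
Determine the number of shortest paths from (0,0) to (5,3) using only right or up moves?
56
Choose 5 rights from 8 moves: C(8,5) = 56.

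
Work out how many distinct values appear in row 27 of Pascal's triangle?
Row 27 has entries C(27,0)..C(27,27); by symmetry C(27,k)=C(27,27-k), giving 14 distinct values.
Final answer: 14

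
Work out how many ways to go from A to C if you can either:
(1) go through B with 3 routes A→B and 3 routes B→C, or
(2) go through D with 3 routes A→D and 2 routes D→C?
Route via B: 3×3=9. Route via D: 3×2=6. Total: 15.
Final answer: 15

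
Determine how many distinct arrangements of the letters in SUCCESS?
420

Solution: Word has 7 letters (S=3, U=1, C=2, E=1). Arrangements: 7!/Π(k!) = 420.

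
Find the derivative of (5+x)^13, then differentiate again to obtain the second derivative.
156(5+x)^11

First derivative: 13(5+x)^{12}. Second derivative: 13·12·(5+x)^{11} = 156(5+x)^{11}.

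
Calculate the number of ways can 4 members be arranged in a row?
24

Explanation: Arrangements of 4 distinct objects: 4! = 24.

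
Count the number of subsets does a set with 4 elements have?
Each element can be included or excluded: 2^4 = 16.

Answer: 16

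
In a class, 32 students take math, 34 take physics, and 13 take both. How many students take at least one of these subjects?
|A∪B| = |A|+|B|-|A∩B| = 32+34-13 = 53.
Final answer: 53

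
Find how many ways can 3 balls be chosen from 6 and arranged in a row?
120
P(6,3) = 6!/(6-3)! = 120.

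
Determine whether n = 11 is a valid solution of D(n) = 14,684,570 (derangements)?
Yes

Solution: D(11) = (11-1)·[D(10) + D(9)] = 10·[1,334,961 + 133,496] = 14,684,570, which equals 14,684,570.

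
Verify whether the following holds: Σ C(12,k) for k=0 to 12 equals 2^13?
False

Reasoning: Binomial theorem: Σ C(12,k) = (1+1)^12 = 2^12 = 4,096; RHS 2^13 = 8,192.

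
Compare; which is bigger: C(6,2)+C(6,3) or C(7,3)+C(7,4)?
C(7,3)+C(7,4)

Solution: First=35, Second=70.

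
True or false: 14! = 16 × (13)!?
False

Solution: 14! = 14 × 13! = 87,178,291,200, but 16 × 13! = 99,632,332,800.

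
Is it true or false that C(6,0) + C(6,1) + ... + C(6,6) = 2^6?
True

Explanation: Binomial theorem with x = y = 1: Σ C(6,i) = (1+1)^6 = 2^6 = 64. The statement holds.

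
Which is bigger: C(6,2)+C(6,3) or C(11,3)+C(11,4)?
C(11,3)+C(11,4)

Solution: First=35, Second=495.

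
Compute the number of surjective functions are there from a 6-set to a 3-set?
540
Onto functions = 3! × S(6,3)
First compute S(6,3) via recurrence:
Using the Stirling recurrence: S(n,k) = k·S(n-1,k) + S(n-1,k-1)
S(6,3) = 3·S(5,3) + S(5,2)
         = 3·25 + 15
         = 75 + 15
         = 90
Then: 6 × 90 = 540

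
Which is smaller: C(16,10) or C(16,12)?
C(16,10)=8,008, C(16,12)=1,820.

Answer: C(16,12)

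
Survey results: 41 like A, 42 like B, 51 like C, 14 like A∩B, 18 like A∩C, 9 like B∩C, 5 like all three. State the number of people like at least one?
98

Explanation: |A∪B∪C| = 41+42+51-14-18-9+5 = 98.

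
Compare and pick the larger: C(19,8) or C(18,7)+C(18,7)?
C(19,8)=75,582; C(18,7)+C(18,7)=31,824+31,824=63,648.
Final answer: C(19,8)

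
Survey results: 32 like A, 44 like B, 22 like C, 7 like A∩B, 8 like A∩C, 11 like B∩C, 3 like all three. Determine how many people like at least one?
75

Solution: |A∪B∪C| = 32+44+22-7-8-11+3 = 75.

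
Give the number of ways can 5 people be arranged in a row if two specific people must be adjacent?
48

Explanation: Treat pair as unit: (5-1)! arrangements × 2 internal orders = 48.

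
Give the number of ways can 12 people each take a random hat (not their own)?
Using D(n) = (n-1)[D(n-1) + D(n-2)]:
D(12) = (12-1) × [D(11) + D(10)]
      = 11 × [14684570 + 1334961]
      = 11 × 16019531
      = 176,214,841
Final answer: 176,214,841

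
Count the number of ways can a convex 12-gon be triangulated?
16,796

Working:
Using the Catalan number formula: C_n = C(2n, n) / (n+1)
C_10 = C(20, 10) / (10+1)
     = 184756 / 11
     = 16,796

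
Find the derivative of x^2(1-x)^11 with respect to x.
2x^1(1-x)^11 - 11x^2(1-x)^10

Product rule: 2x^{1}(1-x)^{11} + x^2·(-11)(1-x)^{10}.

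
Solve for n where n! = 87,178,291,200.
14

Explanation: n! is strictly increasing. 12! = 479,001,600, 13! = 6,227,020,800, 14! = 87,178,291,200 ✓. So n = 14.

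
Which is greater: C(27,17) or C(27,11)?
C(27,11)

C(27,17)=8,436,285, C(27,11)=13,037,895.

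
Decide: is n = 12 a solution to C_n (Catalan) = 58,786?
No

Reasoning: C_12 = C(24,12)/(12+1) = 2,704,156/13 = 208,012, which does not equal 58,786.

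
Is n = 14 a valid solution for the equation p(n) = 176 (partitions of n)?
No

Explanation: Pentagonal recurrence p(n) = p(n−1) + p(n−2) − p(n−5) − p(n−7) + …: p(14) = p(13) + p(12) − p(9) − p(7) + p(2) = 101 + 77 − 30 − 15 + 2 = 135, which does not equal 176.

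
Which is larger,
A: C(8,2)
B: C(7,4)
A=C(8,2)=28, B=C(7,4)=35.
Final answer: B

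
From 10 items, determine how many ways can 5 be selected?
252
C(10,5) = 10! / (5! × (10-5)!)
         = 10! / (5! × 5!)
         = 252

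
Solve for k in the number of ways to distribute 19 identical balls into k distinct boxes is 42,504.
Stars and bars: the count is C(19+k−1, k−1), increasing in k. k=4: C(22,3) = 1,540, k=5: C(23,4) = 8,855, k=6: C(24,5) = 42,504 ✓. So k = 6.

Answer: 6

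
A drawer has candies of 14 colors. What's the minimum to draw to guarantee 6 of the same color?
71

Explanation: Worst case: 5 of each = 70. One more: 71.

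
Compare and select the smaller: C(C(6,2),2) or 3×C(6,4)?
3×C(6,4)

Reasoning: C(C(6,2),2)=105, 3×C(6,4)=45.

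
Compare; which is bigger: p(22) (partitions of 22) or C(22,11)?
Pentagonal recurrence p(n) = p(n−1) + p(n−2) − p(n−5) − p(n−7) + …: p(22) = p(21) + p(20) − p(17) − p(15) + p(10) + p(7) − p(0) = 792 + 627 − 297 − 176 + 42 + 15 − 1 = 1,002; C(22,11) = 705,432.

Answer: C(22,11)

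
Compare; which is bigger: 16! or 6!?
16!

Reasoning: 16!=20,922,789,888,000, 6!=720. 16! > 6!.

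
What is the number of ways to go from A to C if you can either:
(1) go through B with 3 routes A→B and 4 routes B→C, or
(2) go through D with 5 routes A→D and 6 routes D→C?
Route via B: 3×4=12. Route via D: 5×6=30. Total: 42.
Final answer: 42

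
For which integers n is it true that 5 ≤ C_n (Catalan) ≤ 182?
3, 4, 5, 6

Working:
C_2=2; C_3=5; C_4=14; C_5=42; C_6=132; C_7=429. So valid n = 3, 4, 5, 6.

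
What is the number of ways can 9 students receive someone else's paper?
133,496
Using D(n) = (n-1)[D(n-1) + D(n-2)]:
D(9) = (9-1) × [D(8) + D(7)]
      = 8 × [14833 + 1854]
      = 8 × 16687
      = 133,496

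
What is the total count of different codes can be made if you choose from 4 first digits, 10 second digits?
40

Reasoning: By the multiplication principle: 4 × 10 = 40.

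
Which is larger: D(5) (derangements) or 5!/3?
D(5)

Reasoning: D(5) = (5-1)·[D(4) + D(3)] = 4·[9 + 2] = 44; 5!/3 = 120/3 = 40.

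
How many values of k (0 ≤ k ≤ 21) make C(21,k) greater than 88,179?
8

Solution: Row 21 is unimodal and symmetric about k=21/2. C(21,6)=54,264 ≤ 88,179; C(21,7)=116,280 > 88,179; by symmetry C(21,k) > 88,179 for k = 7..14. That's 14 - 7 + 1 = 8 values.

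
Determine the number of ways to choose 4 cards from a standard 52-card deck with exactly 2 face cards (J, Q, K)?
51,480

Working:
12 face cards and 40 non-face cards: C(12,2) × C(40,2) = 66 × 780 = 51,480.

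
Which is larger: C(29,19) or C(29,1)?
C(29,19)

Reasoning: C(29,19)=20,030,010, C(29,1)=29.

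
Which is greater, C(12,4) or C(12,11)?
C(12,4)

Solution: C(12,4)=495, C(12,11)=12.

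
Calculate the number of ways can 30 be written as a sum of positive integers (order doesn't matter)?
5,604

Explanation: Pentagonal recurrence p(n) = p(n−1) + p(n−2) − p(n−5) − p(n−7) + …: p(30) = p(29) + p(28) − p(25) − p(23) + p(18) + p(15) − p(8) − p(4) = 4,565 + 3,718 − 1,958 − 1,255 + 385 + 176 − 22 − 5 = 5,604.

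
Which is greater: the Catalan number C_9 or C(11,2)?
C_9

Explanation: C_9 = C(18,9)/(9+1) = 48,620/10 = 4,862; C(11,2) = 55.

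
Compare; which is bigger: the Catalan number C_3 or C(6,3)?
C(6,3)

C_3 = C(6,3)/(3+1) = 20/4 = 5; C(6,3) = 20.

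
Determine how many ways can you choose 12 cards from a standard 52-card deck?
206,379,406,870

C(52,12) = 206,379,406,870.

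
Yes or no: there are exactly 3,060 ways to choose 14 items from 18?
Yes

C(18,14) = 3,060.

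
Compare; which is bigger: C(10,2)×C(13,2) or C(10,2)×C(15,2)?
C(10,2)×C(15,2)
C(10,2)×C(13,2)=3,510, C(10,2)×C(15,2)=4,725.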